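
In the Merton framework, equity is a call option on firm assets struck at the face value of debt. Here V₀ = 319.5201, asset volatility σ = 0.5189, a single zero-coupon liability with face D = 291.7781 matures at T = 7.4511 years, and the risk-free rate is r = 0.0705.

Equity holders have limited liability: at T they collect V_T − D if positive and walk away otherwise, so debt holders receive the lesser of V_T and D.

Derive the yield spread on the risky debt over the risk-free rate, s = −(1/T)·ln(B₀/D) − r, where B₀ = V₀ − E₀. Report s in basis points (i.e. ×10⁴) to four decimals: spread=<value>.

d₁ = [ln(V₀/D) + (r + σ²/2)T] / (σ√T)
   = [ln(319.5201/291.7781) + (0.0705 + 0.5·0.5189²)·7.4511] / (0.5189·√7.4511)
   = [0.090827 + 1.528434] / 1.416426 = 1.143202
d₂ = d₁ − σ√T = 1.143202 − 1.416426 = -0.273224
N(d₁) = 0.873523,  N(d₂) = 0.392340,  e^(−rT) = 0.591376
E₀ = V₀·N(d₁) − D·e^(−rT)·N(d₂)
   = 319.5201·0.873523 − 291.7781·0.591376·0.392340 = 211.409409
B₀ = V₀ − E₀ = 319.5201 − 211.409409 = 108.110691
spread = −(1/T)·ln(B₀/D) − r = −(1/7.4511)·ln(108.110691/291.7781) − 0.0705 = 0.06274717
in basis points: 0.06274717 × 10⁴ = 627.4717 bp

spread=627.4717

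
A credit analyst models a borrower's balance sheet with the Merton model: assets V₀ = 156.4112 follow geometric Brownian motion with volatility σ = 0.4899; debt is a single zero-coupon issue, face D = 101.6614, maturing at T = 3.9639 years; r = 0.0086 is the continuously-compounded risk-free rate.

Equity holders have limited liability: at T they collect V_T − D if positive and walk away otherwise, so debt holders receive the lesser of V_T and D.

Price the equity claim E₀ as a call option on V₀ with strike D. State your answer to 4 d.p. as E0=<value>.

E0=81.5272

d₁ = [ln(V₀/D) + (r + σ²/2)T] / (σ√T)
   = [ln(156.4112/101.6614) + (0.0086 + 0.5·0.4899²)·3.9639] / (0.4899·√3.9639)
   = [0.430841 + 0.509762] / 0.975369 = 0.964356
d₂ = d₁ − σ√T = 0.964356 − 0.975369 = -0.011013
N(d₁) = 0.832566,  N(d₂) = 0.495607,  e^(−rT) = 0.966485
E₀ = V₀·N(d₁) − D·e^(−rT)·N(d₂)
   = 156.4112·0.832566 − 101.6614·0.966485·0.495607 = 81.527243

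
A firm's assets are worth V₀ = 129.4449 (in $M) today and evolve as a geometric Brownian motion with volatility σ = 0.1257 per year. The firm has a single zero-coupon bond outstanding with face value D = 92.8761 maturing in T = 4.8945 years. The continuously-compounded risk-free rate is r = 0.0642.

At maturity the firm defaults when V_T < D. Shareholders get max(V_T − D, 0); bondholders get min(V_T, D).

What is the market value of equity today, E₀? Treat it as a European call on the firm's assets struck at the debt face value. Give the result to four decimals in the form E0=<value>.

d₁ = [ln(V₀/D) + (r + σ²/2)T] / (σ√T)
   = [ln(129.4449/92.8761) + (0.0642 + 0.5·0.1257²)·4.8945] / (0.1257·√4.8945)
   = [0.331989 + 0.352895] / 0.278093 = 2.462790
d₂ = d₁ − σ√T = 2.462790 − 0.278093 = 2.184697
N(d₁) = 0.993107,  N(d₂) = 0.985544,  e^(−rT) = 0.730353
E₀ = V₀·N(d₁) − D·e^(−rT)·N(d₂)
   = 129.4449·0.993107 − 92.8761·0.730353·0.985544 = 61.700819

E0=61.7008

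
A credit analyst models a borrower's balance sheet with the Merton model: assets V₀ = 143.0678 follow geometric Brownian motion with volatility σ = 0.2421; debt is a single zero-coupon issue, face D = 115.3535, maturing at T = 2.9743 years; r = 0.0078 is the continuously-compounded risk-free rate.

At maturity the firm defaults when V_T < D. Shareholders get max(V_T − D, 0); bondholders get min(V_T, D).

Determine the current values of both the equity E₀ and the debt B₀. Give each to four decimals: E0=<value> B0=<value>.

E0=39.6203 B0=103.4475

d₁ = [ln(V₀/D) + (r + σ²/2)T] / (σ√T)
   = [ln(143.0678/115.3535) + (0.0078 + 0.5·0.2421²)·2.9743] / (0.2421·√2.9743)
   = [0.215317 + 0.110365] / 0.417530 = 0.780022
d₂ = d₁ − σ√T = 0.780022 − 0.417530 = 0.362493
N(d₁) = 0.782311,  N(d₂) = 0.641508,  e^(−rT) = 0.977068
E₀ = V₀·N(d₁) − D·e^(−rT)·N(d₂)
   = 143.0678·0.782311 − 115.3535·0.977068·0.641508 = 39.620337
B₀ = V₀ − E₀ = 143.0678 − 39.620337 = 103.447463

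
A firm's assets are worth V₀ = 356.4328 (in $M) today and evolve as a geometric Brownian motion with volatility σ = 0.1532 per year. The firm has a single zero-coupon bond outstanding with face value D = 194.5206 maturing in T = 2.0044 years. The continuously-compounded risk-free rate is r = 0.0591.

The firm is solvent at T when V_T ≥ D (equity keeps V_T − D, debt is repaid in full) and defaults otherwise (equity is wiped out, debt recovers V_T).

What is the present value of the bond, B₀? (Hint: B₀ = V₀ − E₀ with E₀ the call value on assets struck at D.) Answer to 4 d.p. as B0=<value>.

B0=172.7843

d₁ = [ln(V₀/D) + (r + σ²/2)T] / (σ√T)
   = [ln(356.4328/194.5206) + (0.0591 + 0.5·0.1532²)·2.0044] / (0.1532·√2.0044)
   = [0.605608 + 0.141982] / 0.216896 = 3.446770
d₂ = d₁ − σ√T = 3.446770 − 0.216896 = 3.229874
N(d₁) = 0.999716,  N(d₂) = 0.999381,  e^(−rT) = 0.888287
E₀ = V₀·N(d₁) − D·e^(−rT)·N(d₂)
   = 356.4328·0.999716 − 194.5206·0.888287·0.999381 = 183.648507
B₀ = V₀ − E₀ = 356.4328 − 183.648507 = 172.784293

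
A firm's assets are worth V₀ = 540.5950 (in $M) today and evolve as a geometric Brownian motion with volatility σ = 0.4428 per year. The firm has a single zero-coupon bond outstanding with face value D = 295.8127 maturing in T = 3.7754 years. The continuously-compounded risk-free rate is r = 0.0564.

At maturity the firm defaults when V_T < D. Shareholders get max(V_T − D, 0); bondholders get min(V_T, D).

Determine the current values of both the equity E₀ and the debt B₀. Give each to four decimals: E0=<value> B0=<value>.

d₁ = [ln(V₀/D) + (r + σ²/2)T] / (σ√T)
   = [ln(540.5950/295.8127) + (0.0564 + 0.5·0.4428²)·3.7754] / (0.4428·√3.7754)
   = [0.602944 + 0.583057] / 0.860378 = 1.378466
d₂ = d₁ − σ√T = 1.378466 − 0.860378 = 0.518088
N(d₁) = 0.915970,  N(d₂) = 0.697802,  e^(−rT) = 0.808211
E₀ = V₀·N(d₁) − D·e^(−rT)·N(d₂)
   = 540.5950·0.915970 − 295.8127·0.808211·0.697802 = 328.339235
B₀ = V₀ − E₀ = 540.5950 − 328.339235 = 212.255765

E0=328.3392 B0=212.2558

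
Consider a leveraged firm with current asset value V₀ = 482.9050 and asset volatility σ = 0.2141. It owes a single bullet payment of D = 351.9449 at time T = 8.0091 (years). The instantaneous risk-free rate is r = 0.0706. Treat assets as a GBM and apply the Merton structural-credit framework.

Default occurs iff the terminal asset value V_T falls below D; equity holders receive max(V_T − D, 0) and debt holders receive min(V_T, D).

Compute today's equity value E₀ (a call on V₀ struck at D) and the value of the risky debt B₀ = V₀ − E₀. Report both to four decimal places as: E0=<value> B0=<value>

E0=288.8696 B0=194.0354

d₁ = [ln(V₀/D) + (r + σ²/2)T] / (σ√T)
   = [ln(482.9050/351.9449) + (0.0706 + 0.5·0.2141²)·8.0091] / (0.2141·√8.0091)
   = [0.316345 + 0.749006] / 0.605911 = 1.758265
d₂ = d₁ − σ√T = 1.758265 − 0.605911 = 1.152355
N(d₁) = 0.960649,  N(d₂) = 0.875412,  e^(−rT) = 0.568109
E₀ = V₀·N(d₁) − D·e^(−rT)·N(d₂)
   = 482.9050·0.960649 − 351.9449·0.568109·0.875412 = 288.869573
B₀ = V₀ − E₀ = 482.9050 − 288.869573 = 194.035427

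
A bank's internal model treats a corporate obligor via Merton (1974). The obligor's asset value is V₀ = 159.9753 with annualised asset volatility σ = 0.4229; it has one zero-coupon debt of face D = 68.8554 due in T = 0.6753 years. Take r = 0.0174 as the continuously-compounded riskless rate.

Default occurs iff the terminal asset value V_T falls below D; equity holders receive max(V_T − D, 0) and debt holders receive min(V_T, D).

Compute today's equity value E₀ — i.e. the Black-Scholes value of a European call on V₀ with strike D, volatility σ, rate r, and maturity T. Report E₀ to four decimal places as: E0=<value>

E0=92.0055

d₁ = [ln(V₀/D) + (r + σ²/2)T] / (σ√T)
   = [ln(159.9753/68.8554) + (0.0174 + 0.5·0.4229²)·0.6753] / (0.4229·√0.6753)
   = [0.843011 + 0.072137] / 0.347525 = 2.633329
d₂ = d₁ − σ√T = 2.633329 − 0.347525 = 2.285804
N(d₁) = 0.995772,  N(d₂) = 0.988867,  e^(−rT) = 0.988319
E₀ = V₀·N(d₁) − D·e^(−rT)·N(d₂)
   = 159.9753·0.995772 − 68.8554·0.988319·0.988867 = 92.005520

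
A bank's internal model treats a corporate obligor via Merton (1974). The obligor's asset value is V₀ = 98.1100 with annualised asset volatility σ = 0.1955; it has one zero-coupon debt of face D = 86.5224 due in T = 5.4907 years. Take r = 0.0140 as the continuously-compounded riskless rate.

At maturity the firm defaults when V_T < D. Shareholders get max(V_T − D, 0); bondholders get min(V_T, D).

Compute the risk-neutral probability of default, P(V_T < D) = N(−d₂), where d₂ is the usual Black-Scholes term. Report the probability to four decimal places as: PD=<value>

d₁ = [ln(V₀/D) + (r + σ²/2)T] / (σ√T)
   = [ln(98.1100/86.5224) + (0.0140 + 0.5·0.1955²)·5.4907] / (0.1955·√5.4907)
   = [0.125686 + 0.181798] / 0.458100 = 0.671215
d₂ = d₁ − σ√T = 0.671215 − 0.458100 = 0.213114
risk-neutral PD = N(−d₂) = N(-0.213114) = 0.415619

PD=0.4156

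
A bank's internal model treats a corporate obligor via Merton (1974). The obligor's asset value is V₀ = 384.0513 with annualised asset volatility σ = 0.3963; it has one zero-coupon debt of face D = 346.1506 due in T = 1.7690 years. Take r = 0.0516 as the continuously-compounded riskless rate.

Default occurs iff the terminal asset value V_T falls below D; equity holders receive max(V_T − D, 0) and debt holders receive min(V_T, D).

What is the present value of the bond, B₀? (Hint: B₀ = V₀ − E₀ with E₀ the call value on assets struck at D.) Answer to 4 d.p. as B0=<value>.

B0=272.4471

d₁ = [ln(V₀/D) + (r + σ²/2)T] / (σ√T)
   = [ln(384.0513/346.1506) + (0.0516 + 0.5·0.3963²)·1.7690] / (0.3963·√1.7690)
   = [0.103902 + 0.230194] / 0.527094 = 0.633846
d₂ = d₁ − σ√T = 0.633846 − 0.527094 = 0.106753
N(d₁) = 0.736909,  N(d₂) = 0.542507,  e^(−rT) = 0.912762
E₀ = V₀·N(d₁) − D·e^(−rT)·N(d₂)
   = 384.0513·0.736909 − 346.1506·0.912762·0.542507 = 111.604206
B₀ = V₀ − E₀ = 384.0513 − 111.604206 = 272.447094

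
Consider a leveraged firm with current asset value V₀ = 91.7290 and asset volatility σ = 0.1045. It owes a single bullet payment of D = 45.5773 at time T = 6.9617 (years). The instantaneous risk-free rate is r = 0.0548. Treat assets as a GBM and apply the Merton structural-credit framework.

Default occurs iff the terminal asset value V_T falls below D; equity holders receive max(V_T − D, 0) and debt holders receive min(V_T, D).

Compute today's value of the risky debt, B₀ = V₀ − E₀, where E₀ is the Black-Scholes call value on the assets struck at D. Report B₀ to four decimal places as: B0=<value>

B0=31.1217

d₁ = [ln(V₀/D) + (r + σ²/2)T] / (σ√T)
   = [ln(91.7290/45.5773) + (0.0548 + 0.5·0.1045²)·6.9617] / (0.1045·√6.9617)
   = [0.699429 + 0.419513] / 0.275724 = 4.058201
d₂ = d₁ − σ√T = 4.058201 − 0.275724 = 3.782477
N(d₁) = 0.999975,  N(d₂) = 0.999922,  e^(−rT) = 0.682836
E₀ = V₀·N(d₁) − D·e^(−rT)·N(d₂)
   = 91.7290·0.999975 − 45.5773·0.682836·0.999922 = 60.607345
B₀ = V₀ − E₀ = 91.7290 − 60.607345 = 31.121655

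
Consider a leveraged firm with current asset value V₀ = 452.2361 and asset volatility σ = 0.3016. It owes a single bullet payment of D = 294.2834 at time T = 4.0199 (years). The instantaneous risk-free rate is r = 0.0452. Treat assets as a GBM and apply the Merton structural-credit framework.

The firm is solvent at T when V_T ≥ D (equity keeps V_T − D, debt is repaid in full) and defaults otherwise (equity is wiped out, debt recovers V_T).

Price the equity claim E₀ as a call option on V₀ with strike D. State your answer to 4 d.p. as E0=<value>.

E0=222.8106

d₁ = [ln(V₀/D) + (r + σ²/2)T] / (σ√T)
   = [ln(452.2361/294.2834) + (0.0452 + 0.5·0.3016²)·4.0199] / (0.3016·√4.0199)
   = [0.429661 + 0.364530] / 0.604699 = 1.313366
d₂ = d₁ − σ√T = 1.313366 − 0.604699 = 0.708668
N(d₁) = 0.905470,  N(d₂) = 0.760735,  e^(−rT) = 0.833852
E₀ = V₀·N(d₁) − D·e^(−rT)·N(d₂)
   = 452.2361·0.905470 − 294.2834·0.833852·0.760735 = 222.810585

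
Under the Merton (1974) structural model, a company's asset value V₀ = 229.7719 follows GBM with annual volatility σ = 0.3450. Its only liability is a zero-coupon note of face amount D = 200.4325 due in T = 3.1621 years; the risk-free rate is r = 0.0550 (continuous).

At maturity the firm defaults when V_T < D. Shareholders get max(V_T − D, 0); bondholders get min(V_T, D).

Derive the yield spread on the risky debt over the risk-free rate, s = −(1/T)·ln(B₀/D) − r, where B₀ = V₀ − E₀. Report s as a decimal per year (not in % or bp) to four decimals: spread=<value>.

d₁ = [ln(V₀/D) + (r + σ²/2)T] / (σ√T)
   = [ln(229.7719/200.4325) + (0.0550 + 0.5·0.3450²)·3.1621] / (0.3450·√3.1621)
   = [0.136610 + 0.362100] / 0.613489 = 0.812907
d₂ = d₁ − σ√T = 0.812907 − 0.613489 = 0.199418
N(d₁) = 0.791864,  N(d₂) = 0.579032,  e^(−rT) = 0.840368
E₀ = V₀·N(d₁) − D·e^(−rT)·N(d₂)
   = 229.7719·0.791864 − 200.4325·0.840368·0.579032 = 84.417723
B₀ = V₀ − E₀ = 229.7719 − 84.417723 = 145.354177
spread = −(1/T)·ln(B₀/D) − r = −(1/3.1621)·ln(145.354177/200.4325) − 0.0550 = 0.04661101

spread=0.0466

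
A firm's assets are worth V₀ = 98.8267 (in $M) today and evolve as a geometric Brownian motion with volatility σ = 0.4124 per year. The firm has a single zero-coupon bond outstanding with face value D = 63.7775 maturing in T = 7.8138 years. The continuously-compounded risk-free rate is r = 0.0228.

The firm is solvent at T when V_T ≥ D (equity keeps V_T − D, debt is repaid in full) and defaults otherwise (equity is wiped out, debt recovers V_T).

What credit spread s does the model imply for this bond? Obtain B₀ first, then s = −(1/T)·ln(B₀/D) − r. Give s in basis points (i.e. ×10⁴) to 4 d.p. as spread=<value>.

spread=402.5170

d₁ = [ln(V₀/D) + (r + σ²/2)T] / (σ√T)
   = [ln(98.8267/63.7775) + (0.0228 + 0.5·0.4124²)·7.8138] / (0.4124·√7.8138)
   = [0.437967 + 0.842616] / 1.152789 = 1.110857
d₂ = d₁ − σ√T = 1.110857 − 1.152789 = -0.041932
N(d₁) = 0.866685,  N(d₂) = 0.483276,  e^(−rT) = 0.836813
E₀ = V₀·N(d₁) − D·e^(−rT)·N(d₂)
   = 98.8267·0.866685 − 63.7775·0.836813·0.483276 = 59.859234
B₀ = V₀ − E₀ = 98.8267 − 59.859234 = 38.967466
spread = −(1/T)·ln(B₀/D) − r = −(1/7.8138)·ln(38.967466/63.7775) − 0.0228 = 0.04025170
in basis points: 0.04025170 × 10⁴ = 402.5170 bp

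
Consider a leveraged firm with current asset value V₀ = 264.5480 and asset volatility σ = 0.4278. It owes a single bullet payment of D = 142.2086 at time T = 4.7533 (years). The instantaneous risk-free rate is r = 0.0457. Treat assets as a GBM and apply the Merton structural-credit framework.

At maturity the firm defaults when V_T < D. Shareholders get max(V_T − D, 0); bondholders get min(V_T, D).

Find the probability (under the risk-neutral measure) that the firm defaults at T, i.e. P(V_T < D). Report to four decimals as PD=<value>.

PD=0.3328

d₁ = [ln(V₀/D) + (r + σ²/2)T] / (σ√T)
   = [ln(264.5480/142.2086) + (0.0457 + 0.5·0.4278²)·4.7533] / (0.4278·√4.7533)
   = [0.620728 + 0.652183] / 0.932692 = 1.364771
d₂ = d₁ − σ√T = 1.364771 − 0.932692 = 0.432078
risk-neutral PD = N(−d₂) = N(-0.432078) = 0.332842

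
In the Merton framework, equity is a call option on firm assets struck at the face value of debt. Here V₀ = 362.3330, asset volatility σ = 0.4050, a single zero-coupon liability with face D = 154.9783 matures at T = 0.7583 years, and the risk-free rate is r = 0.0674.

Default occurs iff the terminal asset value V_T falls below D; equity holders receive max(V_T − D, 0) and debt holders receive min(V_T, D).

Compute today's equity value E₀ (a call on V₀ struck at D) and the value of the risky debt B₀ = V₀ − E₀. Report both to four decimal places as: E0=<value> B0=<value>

E0=215.2131 B0=147.1199

d₁ = [ln(V₀/D) + (r + σ²/2)T] / (σ√T)
   = [ln(362.3330/154.9783) + (0.0674 + 0.5·0.4050²)·0.7583] / (0.4050·√0.7583)
   = [0.849279 + 0.113299] / 0.352676 = 2.729357
d₂ = d₁ − σ√T = 2.729357 − 0.352676 = 2.376682
N(d₁) = 0.996827,  N(d₂) = 0.991265,  e^(−rT) = 0.950175
E₀ = V₀·N(d₁) − D·e^(−rT)·N(d₂)
   = 362.3330·0.996827 − 154.9783·0.950175·0.991265 = 215.213119
B₀ = V₀ − E₀ = 362.3330 − 215.213119 = 147.119881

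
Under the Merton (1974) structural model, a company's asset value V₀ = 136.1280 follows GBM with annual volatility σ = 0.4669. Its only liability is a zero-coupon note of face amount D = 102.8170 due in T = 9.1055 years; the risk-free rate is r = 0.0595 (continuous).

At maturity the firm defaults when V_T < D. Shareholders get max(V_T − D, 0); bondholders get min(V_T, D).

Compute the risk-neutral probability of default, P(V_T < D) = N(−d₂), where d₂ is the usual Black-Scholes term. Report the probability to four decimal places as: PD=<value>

PD=0.5480

d₁ = [ln(V₀/D) + (r + σ²/2)T] / (σ√T)
   = [ln(136.1280/102.8170) + (0.0595 + 0.5·0.4669²)·9.1055] / (0.4669·√9.1055)
   = [0.280645 + 1.534257] / 1.408886 = 1.288182
d₂ = d₁ − σ√T = 1.288182 − 1.408886 = -0.120703
risk-neutral PD = N(−d₂) = N(0.120703) = 0.548037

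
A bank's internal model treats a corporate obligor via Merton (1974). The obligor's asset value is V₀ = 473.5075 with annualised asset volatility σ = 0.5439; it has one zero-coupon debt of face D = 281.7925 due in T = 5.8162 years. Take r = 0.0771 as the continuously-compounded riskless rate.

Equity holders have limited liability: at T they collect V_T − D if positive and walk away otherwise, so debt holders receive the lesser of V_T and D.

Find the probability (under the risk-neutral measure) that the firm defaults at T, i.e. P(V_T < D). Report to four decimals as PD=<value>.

d₁ = [ln(V₀/D) + (r + σ²/2)T] / (σ√T)
   = [ln(473.5075/281.7925) + (0.0771 + 0.5·0.5439²)·5.8162] / (0.5439·√5.8162)
   = [0.518997 + 1.308724] / 1.311713 = 1.393385
d₂ = d₁ − σ√T = 1.393385 − 1.311713 = 0.081672
risk-neutral PD = N(−d₂) = N(-0.081672) = 0.467454

PD=0.4675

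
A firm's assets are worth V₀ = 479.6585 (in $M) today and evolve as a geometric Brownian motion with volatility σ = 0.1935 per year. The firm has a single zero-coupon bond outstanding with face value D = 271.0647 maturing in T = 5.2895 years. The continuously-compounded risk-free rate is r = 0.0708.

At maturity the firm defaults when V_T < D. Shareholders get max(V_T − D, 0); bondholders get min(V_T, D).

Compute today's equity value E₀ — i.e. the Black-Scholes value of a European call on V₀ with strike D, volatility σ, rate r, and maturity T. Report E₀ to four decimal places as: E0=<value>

d₁ = [ln(V₀/D) + (r + σ²/2)T] / (σ√T)
   = [ln(479.6585/271.0647) + (0.0708 + 0.5·0.1935²)·5.2895] / (0.1935·√5.2895)
   = [0.570717 + 0.473522] / 0.445029 = 2.346451
d₂ = d₁ − σ√T = 2.346451 − 0.445029 = 1.901422
N(d₁) = 0.990523,  N(d₂) = 0.971377,  e^(−rT) = 0.687635
E₀ = V₀·N(d₁) − D·e^(−rT)·N(d₂)
   = 479.6585·0.990523 − 271.0647·0.687635·0.971377 = 294.054526

E0=294.0545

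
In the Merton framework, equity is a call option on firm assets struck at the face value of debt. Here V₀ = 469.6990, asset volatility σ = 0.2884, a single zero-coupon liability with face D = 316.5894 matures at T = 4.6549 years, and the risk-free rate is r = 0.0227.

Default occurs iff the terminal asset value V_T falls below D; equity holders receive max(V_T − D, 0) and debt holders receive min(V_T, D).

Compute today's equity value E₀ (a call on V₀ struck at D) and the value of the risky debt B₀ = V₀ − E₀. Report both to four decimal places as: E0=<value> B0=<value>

E0=211.2668 B0=258.4322

d₁ = [ln(V₀/D) + (r + σ²/2)T] / (σ√T)
   = [ln(469.6990/316.5894) + (0.0227 + 0.5·0.2884²)·4.6549] / (0.2884·√4.6549)
   = [0.394486 + 0.299251] / 0.622229 = 1.114922
d₂ = d₁ − σ√T = 1.114922 − 0.622229 = 0.492693
N(d₁) = 0.867558,  N(d₂) = 0.688885,  e^(−rT) = 0.899725
E₀ = V₀·N(d₁) − D·e^(−rT)·N(d₂)
   = 469.6990·0.867558 − 316.5894·0.899725·0.688885 = 211.266798
B₀ = V₀ − E₀ = 469.6990 − 211.266798 = 258.432202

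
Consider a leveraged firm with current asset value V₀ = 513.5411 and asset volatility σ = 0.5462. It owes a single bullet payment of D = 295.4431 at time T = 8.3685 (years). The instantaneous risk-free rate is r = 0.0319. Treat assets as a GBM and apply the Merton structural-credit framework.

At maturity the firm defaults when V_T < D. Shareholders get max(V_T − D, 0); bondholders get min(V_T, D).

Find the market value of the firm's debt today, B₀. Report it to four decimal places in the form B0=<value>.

d₁ = [ln(V₀/D) + (r + σ²/2)T] / (σ√T)
   = [ln(513.5411/295.4431) + (0.0319 + 0.5·0.5462²)·8.3685] / (0.5462·√8.3685)
   = [0.552854 + 1.515261] / 1.580067 = 1.308878
d₂ = d₁ − σ√T = 1.308878 − 1.580067 = -0.271189
N(d₁) = 0.904712,  N(d₂) = 0.393123,  e^(−rT) = 0.765707
E₀ = V₀·N(d₁) − D·e^(−rT)·N(d₂)
   = 513.5411·0.904712 − 295.4431·0.765707·0.393123 = 375.673463
B₀ = V₀ − E₀ = 513.5411 − 375.673463 = 137.867637

B0=137.8676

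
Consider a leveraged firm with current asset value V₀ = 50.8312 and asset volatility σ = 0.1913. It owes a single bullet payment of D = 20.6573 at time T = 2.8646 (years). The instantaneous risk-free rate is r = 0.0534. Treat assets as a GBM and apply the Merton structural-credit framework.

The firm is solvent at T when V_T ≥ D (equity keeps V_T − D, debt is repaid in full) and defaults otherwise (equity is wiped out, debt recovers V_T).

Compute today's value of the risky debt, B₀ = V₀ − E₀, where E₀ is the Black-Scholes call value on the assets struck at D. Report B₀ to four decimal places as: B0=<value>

B0=17.7257

d₁ = [ln(V₀/D) + (r + σ²/2)T] / (σ√T)
   = [ln(50.8312/20.6573) + (0.0534 + 0.5·0.1913²)·2.8646] / (0.1913·√2.8646)
   = [0.900442 + 0.205386] / 0.323778 = 3.415390
d₂ = d₁ − σ√T = 3.415390 − 0.323778 = 3.091612
N(d₁) = 0.999682,  N(d₂) = 0.999005,  e^(−rT) = 0.858156
E₀ = V₀·N(d₁) − D·e^(−rT)·N(d₂)
   = 50.8312·0.999682 − 20.6573·0.858156·0.999005 = 33.105476
B₀ = V₀ − E₀ = 50.8312 − 33.105476 = 17.725724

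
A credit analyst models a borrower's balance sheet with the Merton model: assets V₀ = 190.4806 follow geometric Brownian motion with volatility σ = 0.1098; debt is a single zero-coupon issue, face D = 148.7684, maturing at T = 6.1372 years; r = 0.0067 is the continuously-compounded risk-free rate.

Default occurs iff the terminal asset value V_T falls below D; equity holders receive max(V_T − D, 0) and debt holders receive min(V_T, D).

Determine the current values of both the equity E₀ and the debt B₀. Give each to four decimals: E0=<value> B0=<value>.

d₁ = [ln(V₀/D) + (r + σ²/2)T] / (σ√T)
   = [ln(190.4806/148.7684) + (0.0067 + 0.5·0.1098²)·6.1372] / (0.1098·√6.1372)
   = [0.247160 + 0.078114] / 0.272012 = 1.195809
d₂ = d₁ − σ√T = 1.195809 − 0.272012 = 0.923798
N(d₁) = 0.884114,  N(d₂) = 0.822204,  e^(−rT) = 0.959715
E₀ = V₀·N(d₁) − D·e^(−rT)·N(d₂)
   = 190.4806·0.884114 − 148.7684·0.959715·0.822204 = 51.016283
B₀ = V₀ − E₀ = 190.4806 − 51.016283 = 139.464317

E0=51.0163 B0=139.4643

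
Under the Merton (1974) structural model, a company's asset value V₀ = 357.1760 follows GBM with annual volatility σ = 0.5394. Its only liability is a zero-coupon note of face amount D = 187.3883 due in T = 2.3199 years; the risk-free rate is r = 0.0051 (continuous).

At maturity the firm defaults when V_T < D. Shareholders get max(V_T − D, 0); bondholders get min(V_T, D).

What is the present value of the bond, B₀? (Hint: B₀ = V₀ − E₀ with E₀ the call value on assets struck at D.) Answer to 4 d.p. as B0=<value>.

d₁ = [ln(V₀/D) + (r + σ²/2)T] / (σ√T)
   = [ln(357.1760/187.3883) + (0.0051 + 0.5·0.5394²)·2.3199] / (0.5394·√2.3199)
   = [0.645046 + 0.349322] / 0.821572 = 1.210323
d₂ = d₁ − σ√T = 1.210323 − 0.821572 = 0.388751
N(d₁) = 0.886923,  N(d₂) = 0.651270,  e^(−rT) = 0.988238
E₀ = V₀·N(d₁) − D·e^(−rT)·N(d₂)
   = 357.1760·0.886923 − 187.3883·0.988238·0.651270 = 196.182494
B₀ = V₀ − E₀ = 357.1760 − 196.182494 = 160.993506

B0=160.9935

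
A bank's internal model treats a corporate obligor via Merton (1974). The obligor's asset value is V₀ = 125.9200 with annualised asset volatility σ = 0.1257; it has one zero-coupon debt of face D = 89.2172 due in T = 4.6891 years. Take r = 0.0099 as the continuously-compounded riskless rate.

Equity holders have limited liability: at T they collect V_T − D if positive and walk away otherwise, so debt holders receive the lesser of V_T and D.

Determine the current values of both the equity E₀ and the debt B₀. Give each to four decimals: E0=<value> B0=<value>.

d₁ = [ln(V₀/D) + (r + σ²/2)T] / (σ√T)
   = [ln(125.9200/89.2172) + (0.0099 + 0.5·0.1257²)·4.6891] / (0.1257·√4.6891)
   = [0.344573 + 0.083467] / 0.272195 = 1.572550
d₂ = d₁ − σ√T = 1.572550 − 0.272195 = 1.300355
N(d₁) = 0.942088,  N(d₂) = 0.903260,  e^(−rT) = 0.954639
E₀ = V₀·N(d₁) − D·e^(−rT)·N(d₂)
   = 125.9200·0.942088 − 89.2172·0.954639·0.903260 = 41.696904
B₀ = V₀ − E₀ = 125.9200 − 41.696904 = 84.223096

E0=41.6969 B0=84.2231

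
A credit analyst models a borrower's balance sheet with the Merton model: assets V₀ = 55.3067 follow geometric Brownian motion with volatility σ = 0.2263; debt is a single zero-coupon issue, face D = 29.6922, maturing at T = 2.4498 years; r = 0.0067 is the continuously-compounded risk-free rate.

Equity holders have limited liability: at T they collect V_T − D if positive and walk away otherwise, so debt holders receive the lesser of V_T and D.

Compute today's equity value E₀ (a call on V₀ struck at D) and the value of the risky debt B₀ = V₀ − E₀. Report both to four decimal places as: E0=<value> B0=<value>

d₁ = [ln(V₀/D) + (r + σ²/2)T] / (σ√T)
   = [ln(55.3067/29.6922) + (0.0067 + 0.5·0.2263²)·2.4498] / (0.2263·√2.4498)
   = [0.622010 + 0.079143] / 0.354201 = 1.979533
d₂ = d₁ − σ√T = 1.979533 − 0.354201 = 1.625331
N(d₁) = 0.976122,  N(d₂) = 0.947954,  e^(−rT) = 0.983720
E₀ = V₀·N(d₁) − D·e^(−rT)·N(d₂)
   = 55.3067·0.976122 − 29.6922·0.983720·0.947954 = 26.297466
B₀ = V₀ − E₀ = 55.3067 − 26.297466 = 29.009234

E0=26.2975 B0=29.0092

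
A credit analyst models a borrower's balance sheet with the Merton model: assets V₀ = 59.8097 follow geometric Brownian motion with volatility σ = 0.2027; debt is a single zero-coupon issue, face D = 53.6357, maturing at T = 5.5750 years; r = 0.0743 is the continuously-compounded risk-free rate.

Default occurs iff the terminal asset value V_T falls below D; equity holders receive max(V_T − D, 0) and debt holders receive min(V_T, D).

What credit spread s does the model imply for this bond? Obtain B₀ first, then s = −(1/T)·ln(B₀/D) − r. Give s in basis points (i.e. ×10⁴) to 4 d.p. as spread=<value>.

spread=77.7933

d₁ = [ln(V₀/D) + (r + σ²/2)T] / (σ√T)
   = [ln(59.8097/53.6357) + (0.0743 + 0.5·0.2027²)·5.5750] / (0.2027·√5.5750)
   = [0.108953 + 0.528753] / 0.478604 = 1.332430
d₂ = d₁ − σ√T = 1.332430 − 0.478604 = 0.853826
N(d₁) = 0.908641,  N(d₂) = 0.803399,  e^(−rT) = 0.660854
E₀ = V₀·N(d₁) − D·e^(−rT)·N(d₂)
   = 59.8097·0.908641 − 53.6357·0.660854·0.803399 = 25.868738
B₀ = V₀ − E₀ = 59.8097 − 25.868738 = 33.940962
spread = −(1/T)·ln(B₀/D) − r = −(1/5.5750)·ln(33.940962/53.6357) − 0.0743 = 0.00777933
in basis points: 0.00777933 × 10⁴ = 77.7933 bp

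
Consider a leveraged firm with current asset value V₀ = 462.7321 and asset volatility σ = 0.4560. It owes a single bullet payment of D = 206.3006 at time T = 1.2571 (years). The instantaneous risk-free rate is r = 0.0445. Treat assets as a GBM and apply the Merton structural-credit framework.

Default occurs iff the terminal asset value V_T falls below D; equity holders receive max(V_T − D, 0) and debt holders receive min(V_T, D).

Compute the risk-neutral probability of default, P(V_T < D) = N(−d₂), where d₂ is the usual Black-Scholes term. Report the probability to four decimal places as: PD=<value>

d₁ = [ln(V₀/D) + (r + σ²/2)T] / (σ√T)
   = [ln(462.7321/206.3006) + (0.0445 + 0.5·0.4560²)·1.2571] / (0.4560·√1.2571)
   = [0.807814 + 0.186639] / 0.511269 = 1.945067
d₂ = d₁ − σ√T = 1.945067 − 0.511269 = 1.433798
risk-neutral PD = N(−d₂) = N(-1.433798) = 0.075815

PD=0.0758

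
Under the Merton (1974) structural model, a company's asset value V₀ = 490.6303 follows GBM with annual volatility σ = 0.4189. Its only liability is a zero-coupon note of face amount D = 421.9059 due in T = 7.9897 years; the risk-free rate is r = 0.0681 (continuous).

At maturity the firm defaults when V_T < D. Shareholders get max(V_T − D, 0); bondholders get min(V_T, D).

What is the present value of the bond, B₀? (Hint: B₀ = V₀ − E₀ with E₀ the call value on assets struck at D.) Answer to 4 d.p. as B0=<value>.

B0=180.4175

d₁ = [ln(V₀/D) + (r + σ²/2)T] / (σ√T)
   = [ln(490.6303/421.9059) + (0.0681 + 0.5·0.4189²)·7.9897] / (0.4189·√7.9897)
   = [0.150909 + 1.245104] / 1.184065 = 1.179000
d₂ = d₁ − σ√T = 1.179000 − 1.184065 = -0.005066
N(d₁) = 0.880801,  N(d₂) = 0.497979,  e^(−rT) = 0.580365
E₀ = V₀·N(d₁) − D·e^(−rT)·N(d₂)
   = 490.6303·0.880801 − 421.9059·0.580365·0.497979 = 310.212754
B₀ = V₀ − E₀ = 490.6303 − 310.212754 = 180.417546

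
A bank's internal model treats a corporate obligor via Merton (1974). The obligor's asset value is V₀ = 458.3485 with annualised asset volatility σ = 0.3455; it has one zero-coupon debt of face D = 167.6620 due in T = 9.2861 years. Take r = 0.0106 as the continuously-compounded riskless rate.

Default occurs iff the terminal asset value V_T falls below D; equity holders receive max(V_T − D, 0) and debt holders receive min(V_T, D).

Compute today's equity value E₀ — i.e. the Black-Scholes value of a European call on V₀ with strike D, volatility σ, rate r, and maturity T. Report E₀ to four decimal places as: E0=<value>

E0=325.6921

d₁ = [ln(V₀/D) + (r + σ²/2)T] / (σ√T)
   = [ln(458.3485/167.6620) + (0.0106 + 0.5·0.3455²)·9.2861] / (0.3455·√9.2861)
   = [1.005680 + 0.652675] / 1.052846 = 1.575116
d₂ = d₁ − σ√T = 1.575116 − 1.052846 = 0.522271
N(d₁) = 0.942385,  N(d₂) = 0.699259,  e^(−rT) = 0.906257
E₀ = V₀·N(d₁) − D·e^(−rT)·N(d₂)
   = 458.3485·0.942385 − 167.6620·0.906257·0.699259 = 325.692059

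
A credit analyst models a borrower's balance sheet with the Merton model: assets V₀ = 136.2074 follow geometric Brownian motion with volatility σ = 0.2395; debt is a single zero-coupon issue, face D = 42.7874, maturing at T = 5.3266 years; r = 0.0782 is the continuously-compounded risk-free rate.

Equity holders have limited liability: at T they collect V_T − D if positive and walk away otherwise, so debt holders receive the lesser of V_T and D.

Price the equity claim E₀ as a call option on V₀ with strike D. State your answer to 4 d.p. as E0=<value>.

E0=108.0181

d₁ = [ln(V₀/D) + (r + σ²/2)T] / (σ√T)
   = [ln(136.2074/42.7874) + (0.0782 + 0.5·0.2395²)·5.3266] / (0.2395·√5.3266)
   = [1.157935 + 0.569308] / 0.552752 = 3.124804
d₂ = d₁ − σ√T = 3.124804 − 0.552752 = 2.572052
N(d₁) = 0.999110,  N(d₂) = 0.994945,  e^(−rT) = 0.659324
E₀ = V₀·N(d₁) − D·e^(−rT)·N(d₂)
   = 136.2074·0.999110 − 42.7874·0.659324·0.994945 = 108.018067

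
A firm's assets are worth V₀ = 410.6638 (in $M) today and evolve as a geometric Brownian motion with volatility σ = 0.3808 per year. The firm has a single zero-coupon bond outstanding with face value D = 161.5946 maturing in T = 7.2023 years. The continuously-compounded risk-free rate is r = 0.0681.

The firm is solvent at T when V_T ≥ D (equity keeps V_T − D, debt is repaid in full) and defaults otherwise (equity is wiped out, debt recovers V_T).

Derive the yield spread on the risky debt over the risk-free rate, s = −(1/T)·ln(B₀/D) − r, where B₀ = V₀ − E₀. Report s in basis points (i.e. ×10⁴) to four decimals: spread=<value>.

spread=101.9283

d₁ = [ln(V₀/D) + (r + σ²/2)T] / (σ√T)
   = [ln(410.6638/161.5946) + (0.0681 + 0.5·0.3808²)·7.2023] / (0.3808·√7.2023)
   = [0.932684 + 1.012674] / 1.021957 = 1.903562
d₂ = d₁ − σ√T = 1.903562 − 1.021957 = 0.881606
N(d₁) = 0.971516,  N(d₂) = 0.811005,  e^(−rT) = 0.612334
E₀ = V₀·N(d₁) − D·e^(−rT)·N(d₂)
   = 410.6638·0.971516 − 161.5946·0.612334·0.811005 = 318.717724
B₀ = V₀ − E₀ = 410.6638 − 318.717724 = 91.946076
spread = −(1/T)·ln(B₀/D) − r = −(1/7.2023)·ln(91.946076/161.5946) − 0.0681 = 0.01019283
in basis points: 0.01019283 × 10⁴ = 101.9283 bp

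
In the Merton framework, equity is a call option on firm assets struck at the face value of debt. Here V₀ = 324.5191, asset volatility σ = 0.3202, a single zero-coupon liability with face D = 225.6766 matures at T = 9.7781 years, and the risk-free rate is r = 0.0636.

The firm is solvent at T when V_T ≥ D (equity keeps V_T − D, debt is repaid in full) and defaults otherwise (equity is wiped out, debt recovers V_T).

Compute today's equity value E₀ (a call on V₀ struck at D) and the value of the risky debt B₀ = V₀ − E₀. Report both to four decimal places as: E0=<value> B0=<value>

E0=219.1116 B0=105.4075

d₁ = [ln(V₀/D) + (r + σ²/2)T] / (σ√T)
   = [ln(324.5191/225.6766) + (0.0636 + 0.5·0.3202²)·9.7781] / (0.3202·√9.7781)
   = [0.363241 + 1.123152] / 1.001264 = 1.484517
d₂ = d₁ − σ√T = 1.484517 − 1.001264 = 0.483253
N(d₁) = 0.931164,  N(d₂) = 0.685542,  e^(−rT) = 0.536930
E₀ = V₀·N(d₁) − D·e^(−rT)·N(d₂)
   = 324.5191·0.931164 − 225.6766·0.536930·0.685542 = 219.111640
B₀ = V₀ − E₀ = 324.5191 − 219.111640 = 105.407460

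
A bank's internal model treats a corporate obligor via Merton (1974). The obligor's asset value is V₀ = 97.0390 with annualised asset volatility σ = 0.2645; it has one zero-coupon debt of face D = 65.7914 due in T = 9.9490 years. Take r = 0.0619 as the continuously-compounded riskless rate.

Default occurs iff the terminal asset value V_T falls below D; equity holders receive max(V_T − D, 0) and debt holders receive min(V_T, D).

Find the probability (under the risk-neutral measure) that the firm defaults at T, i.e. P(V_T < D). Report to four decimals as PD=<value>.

d₁ = [ln(V₀/D) + (r + σ²/2)T] / (σ√T)
   = [ln(97.0390/65.7914) + (0.0619 + 0.5·0.2645²)·9.9490] / (0.2645·√9.9490)
   = [0.388624 + 0.963860] / 0.834287 = 1.621126
d₂ = d₁ − σ√T = 1.621126 − 0.834287 = 0.786839
risk-neutral PD = N(−d₂) = N(-0.786839) = 0.215688

PD=0.2157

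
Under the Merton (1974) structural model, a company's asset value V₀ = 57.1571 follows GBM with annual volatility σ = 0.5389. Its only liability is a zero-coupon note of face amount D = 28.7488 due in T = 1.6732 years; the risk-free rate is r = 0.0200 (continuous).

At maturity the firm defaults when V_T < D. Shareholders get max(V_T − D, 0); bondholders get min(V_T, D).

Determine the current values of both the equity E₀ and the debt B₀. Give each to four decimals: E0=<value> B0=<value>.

d₁ = [ln(V₀/D) + (r + σ²/2)T] / (σ√T)
   = [ln(57.1571/28.7488) + (0.0200 + 0.5·0.5389²)·1.6732] / (0.5389·√1.6732)
   = [0.687208 + 0.276424] / 0.697079 = 1.382384
d₂ = d₁ − σ√T = 1.382384 − 0.697079 = 0.685305
N(d₁) = 0.916573,  N(d₂) = 0.753424,  e^(−rT) = 0.967090
E₀ = V₀·N(d₁) − D·e^(−rT)·N(d₂)
   = 57.1571·0.916573 − 28.7488·0.967090·0.753424 = 31.441456
B₀ = V₀ − E₀ = 57.1571 − 31.441456 = 25.715644

E0=31.4415 B0=25.7156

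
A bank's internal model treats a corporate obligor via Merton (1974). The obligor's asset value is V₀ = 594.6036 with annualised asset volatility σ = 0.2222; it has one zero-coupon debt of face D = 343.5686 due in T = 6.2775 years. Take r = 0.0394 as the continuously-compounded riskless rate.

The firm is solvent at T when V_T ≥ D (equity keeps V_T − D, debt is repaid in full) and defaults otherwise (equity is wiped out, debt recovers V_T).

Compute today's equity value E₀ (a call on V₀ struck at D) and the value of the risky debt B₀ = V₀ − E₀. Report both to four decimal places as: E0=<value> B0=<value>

d₁ = [ln(V₀/D) + (r + σ²/2)T] / (σ√T)
   = [ln(594.6036/343.5686) + (0.0394 + 0.5·0.2222²)·6.2775] / (0.2222·√6.2775)
   = [0.548508 + 0.402303] / 0.556721 = 1.707877
d₂ = d₁ − σ√T = 1.707877 − 0.556721 = 1.151156
N(d₁) = 0.956170,  N(d₂) = 0.875166,  e^(−rT) = 0.780880
E₀ = V₀·N(d₁) − D·e^(−rT)·N(d₂)
   = 594.6036·0.956170 − 343.5686·0.780880·0.875166 = 333.747646
B₀ = V₀ − E₀ = 594.6036 − 333.747646 = 260.855954

E0=333.7476 B0=260.8560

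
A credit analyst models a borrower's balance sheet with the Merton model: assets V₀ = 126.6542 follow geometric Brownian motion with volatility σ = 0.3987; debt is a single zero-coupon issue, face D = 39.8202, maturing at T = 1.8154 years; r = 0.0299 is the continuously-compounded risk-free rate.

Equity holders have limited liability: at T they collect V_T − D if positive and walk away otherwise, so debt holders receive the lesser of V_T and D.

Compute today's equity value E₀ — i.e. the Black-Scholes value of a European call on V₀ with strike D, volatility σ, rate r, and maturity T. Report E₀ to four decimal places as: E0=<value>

E0=89.0884

d₁ = [ln(V₀/D) + (r + σ²/2)T] / (σ√T)
   = [ln(126.6542/39.8202) + (0.0299 + 0.5·0.3987²)·1.8154] / (0.3987·√1.8154)
   = [1.157086 + 0.198570] / 0.537196 = 2.523581
d₂ = d₁ − σ√T = 2.523581 − 0.537196 = 1.986385
N(d₁) = 0.994192,  N(d₂) = 0.976505,  e^(−rT) = 0.947166
E₀ = V₀·N(d₁) − D·e^(−rT)·N(d₂)
   = 126.6542·0.994192 − 39.8202·0.947166·0.976505 = 89.088352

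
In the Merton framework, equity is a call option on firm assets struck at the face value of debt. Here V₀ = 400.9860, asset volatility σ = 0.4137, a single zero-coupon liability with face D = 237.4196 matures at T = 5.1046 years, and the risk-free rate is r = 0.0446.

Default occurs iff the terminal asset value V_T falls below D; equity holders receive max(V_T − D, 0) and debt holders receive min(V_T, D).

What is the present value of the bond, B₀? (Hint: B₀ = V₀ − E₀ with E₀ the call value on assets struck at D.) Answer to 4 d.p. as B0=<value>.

d₁ = [ln(V₀/D) + (r + σ²/2)T] / (σ√T)
   = [ln(400.9860/237.4196) + (0.0446 + 0.5·0.4137²)·5.1046] / (0.4137·√5.1046)
   = [0.524097 + 0.664485] / 0.934687 = 1.271637
d₂ = d₁ − σ√T = 1.271637 − 0.934687 = 0.336949
N(d₁) = 0.898249,  N(d₂) = 0.631922,  e^(−rT) = 0.796391
E₀ = V₀·N(d₁) − D·e^(−rT)·N(d₂)
   = 400.9860·0.898249 − 237.4196·0.796391·0.631922 = 240.702087
B₀ = V₀ − E₀ = 400.9860 − 240.702087 = 160.283913

B0=160.2839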